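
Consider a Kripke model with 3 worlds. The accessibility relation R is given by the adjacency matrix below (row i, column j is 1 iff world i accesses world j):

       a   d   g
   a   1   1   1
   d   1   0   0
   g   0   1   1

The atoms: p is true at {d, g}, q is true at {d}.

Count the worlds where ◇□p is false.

1

a: successors {a, d, g}; □p there: a:F, d:F, g:T. ✓
d: successors {a}; □p there: a:F. ✗
g: successors {d, g}; □p there: d:F, g:T. ✓
Satisfying worlds: {a, g}.
So ◇□p fails at the other 1 world.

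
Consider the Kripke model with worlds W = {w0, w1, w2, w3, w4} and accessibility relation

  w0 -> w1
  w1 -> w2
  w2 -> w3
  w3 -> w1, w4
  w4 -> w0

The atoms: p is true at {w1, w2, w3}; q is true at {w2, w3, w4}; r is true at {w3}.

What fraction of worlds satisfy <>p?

w0: successors {w1}; p there: w1:T. ✓
w1: successors {w2}; p there: w2:T. ✓
w2: successors {w3}; p there: w3:T. ✓
w3: successors {w1, w4}; p there: w1:T, w4:F. ✓
w4: successors {w0}; p there: w0:F. ✗
That's 4 of 5 worlds, so 4/5.

4/5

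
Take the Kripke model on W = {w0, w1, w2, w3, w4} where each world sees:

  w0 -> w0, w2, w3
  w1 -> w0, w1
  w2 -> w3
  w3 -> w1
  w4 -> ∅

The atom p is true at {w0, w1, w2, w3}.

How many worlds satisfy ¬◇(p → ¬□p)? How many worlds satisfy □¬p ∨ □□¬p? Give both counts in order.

For ¬◇(p → ¬□p):
w0: ◇(p → ¬□p) is F. ✓
w1: ◇(p → ¬□p) is F. ✓
w2: ◇(p → ¬□p) is F. ✓
w3: ◇(p → ¬□p) is F. ✓
w4: ◇(p → ¬□p) is F. ✓
— 5 worlds.
For □¬p ∨ □□¬p:
w0: □¬p is F, □□¬p is F. ✗
w1: □¬p is F, □□¬p is F. ✗
w2: □¬p is F, □□¬p is F. ✗
w3: □¬p is F, □□¬p is F. ✗
w4: □¬p is T, □□¬p is T. ✓
— 1 world.

5 and 1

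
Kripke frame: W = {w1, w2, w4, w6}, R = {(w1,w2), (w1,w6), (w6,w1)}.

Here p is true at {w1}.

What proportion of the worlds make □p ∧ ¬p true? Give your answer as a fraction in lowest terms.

3/4

w1: □p is F, ¬p is F. ✗
w2: □p is T, ¬p is T. ✓
w4: □p is T, ¬p is T. ✓
w6: □p is T, ¬p is T. ✓
That's 3 of 4 worlds, so 3/4.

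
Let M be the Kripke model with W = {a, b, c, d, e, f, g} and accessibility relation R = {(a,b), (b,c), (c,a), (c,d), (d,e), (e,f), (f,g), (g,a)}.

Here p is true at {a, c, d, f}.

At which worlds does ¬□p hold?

a: □p is F. ✓
b: □p is T. ✗
c: □p is T. ✗
d: □p is F. ✓
e: □p is T. ✗
f: □p is F. ✓
g: □p is T. ✗

{a, d, f}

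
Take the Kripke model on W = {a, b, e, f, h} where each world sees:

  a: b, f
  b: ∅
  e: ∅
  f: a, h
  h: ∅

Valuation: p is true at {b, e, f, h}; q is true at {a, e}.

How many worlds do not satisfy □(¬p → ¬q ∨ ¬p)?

0

a: successors {b, f}; ¬p → ¬q ∨ ¬p there: b:T, f:T. ✓
b: no successors, so □(¬p → ¬q ∨ ¬p) holds vacuously. ✓
e: no successors, so □(¬p → ¬q ∨ ¬p) holds vacuously. ✓
f: successors {a, h}; ¬p → ¬q ∨ ¬p there: a:T, h:T. ✓
h: no successors, so □(¬p → ¬q ∨ ¬p) holds vacuously. ✓
Satisfying worlds: {a, b, e, f, h}.
So □(¬p → ¬q ∨ ¬p) fails at the other 0 worlds.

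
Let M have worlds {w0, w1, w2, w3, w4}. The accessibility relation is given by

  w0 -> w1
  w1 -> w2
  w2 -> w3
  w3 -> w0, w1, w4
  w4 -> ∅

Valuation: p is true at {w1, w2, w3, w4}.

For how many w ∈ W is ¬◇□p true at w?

2

w0: ◇□p is T. ✗
w1: ◇□p is T. ✗
w2: ◇□p is F. ✓
w3: ◇□p is T. ✗
w4: ◇□p is F. ✓
Satisfying worlds: {w2, w4}.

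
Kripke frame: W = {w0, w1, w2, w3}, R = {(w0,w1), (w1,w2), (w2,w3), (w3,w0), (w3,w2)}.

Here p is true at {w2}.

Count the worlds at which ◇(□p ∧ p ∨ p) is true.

w0: successors {w1}; □p ∧ p ∨ p there: w1:F. ✗
w1: successors {w2}; □p ∧ p ∨ p there: w2:T. ✓
w2: successors {w3}; □p ∧ p ∨ p there: w3:F. ✗
w3: successors {w0, w2}; □p ∧ p ∨ p there: w0:F, w2:T. ✓
Satisfying worlds: {w1, w3}.

2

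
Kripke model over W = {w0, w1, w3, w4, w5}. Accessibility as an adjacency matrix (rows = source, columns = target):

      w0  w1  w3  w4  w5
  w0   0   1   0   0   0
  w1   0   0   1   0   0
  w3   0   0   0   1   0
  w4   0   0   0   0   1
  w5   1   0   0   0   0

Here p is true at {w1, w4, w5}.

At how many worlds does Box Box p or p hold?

w0: Box Box p is F, p is F. ✗
w1: Box Box p is T, p is T. ✓
w3: Box Box p is T, p is F. ✓
w4: Box Box p is F, p is T. ✓
w5: Box Box p is T, p is T. ✓
Satisfying worlds: {w1, w3, w4, w5}.

4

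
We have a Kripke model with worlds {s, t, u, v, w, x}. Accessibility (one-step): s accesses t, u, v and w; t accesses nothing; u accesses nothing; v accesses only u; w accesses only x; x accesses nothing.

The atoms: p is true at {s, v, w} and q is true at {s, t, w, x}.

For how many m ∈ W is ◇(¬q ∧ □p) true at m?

s: successors {t, u, v, w}; ¬q ∧ □p there: t:F, u:T, v:F, w:F. ✓
t: no successors, so ◇(¬q ∧ □p) fails. ✗
u: no successors, so ◇(¬q ∧ □p) fails. ✗
v: successors {u}; ¬q ∧ □p there: u:T. ✓
w: successors {x}; ¬q ∧ □p there: x:F. ✗
x: no successors, so ◇(¬q ∧ □p) fails. ✗
Satisfying worlds: {s, v}.

2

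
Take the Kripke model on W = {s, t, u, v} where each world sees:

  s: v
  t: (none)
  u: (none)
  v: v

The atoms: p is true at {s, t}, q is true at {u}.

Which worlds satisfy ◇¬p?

{s, v}

s: successors {v}; ¬p there: v:T. ✓
t: no successors, so ◇¬p fails. ✗
u: no successors, so ◇¬p fails. ✗
v: successors {v}; ¬p there: v:T. ✓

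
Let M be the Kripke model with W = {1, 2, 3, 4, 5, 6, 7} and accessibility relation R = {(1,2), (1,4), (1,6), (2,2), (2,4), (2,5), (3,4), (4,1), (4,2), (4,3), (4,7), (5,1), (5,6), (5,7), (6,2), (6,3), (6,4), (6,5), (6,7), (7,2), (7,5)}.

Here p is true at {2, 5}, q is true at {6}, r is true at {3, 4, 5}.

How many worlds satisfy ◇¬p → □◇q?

1

1: ◇¬p is T, □◇q is F. ✗
2: ◇¬p is T, □◇q is F. ✗
3: ◇¬p is T, □◇q is F. ✗
4: ◇¬p is T, □◇q is F. ✗
5: ◇¬p is T, □◇q is F. ✗
6: ◇¬p is T, □◇q is F. ✗
7: ◇¬p is F, □◇q is F. ✓
Satisfying worlds: {7}.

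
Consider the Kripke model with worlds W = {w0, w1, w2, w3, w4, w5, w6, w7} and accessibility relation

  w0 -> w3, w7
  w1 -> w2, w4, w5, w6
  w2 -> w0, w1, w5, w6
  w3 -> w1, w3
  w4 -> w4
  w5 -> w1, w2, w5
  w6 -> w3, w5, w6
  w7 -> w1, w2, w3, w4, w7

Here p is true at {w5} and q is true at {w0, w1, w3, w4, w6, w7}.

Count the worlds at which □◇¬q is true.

w0: successors {w3, w7}; ◇¬q there: w3:F, w7:T. ✗
w1: successors {w2, w4, w5, w6}; ◇¬q there: w2:T, w4:F, w5:T, w6:T. ✗
w2: successors {w0, w1, w5, w6}; ◇¬q there: w0:F, w1:T, w5:T, w6:T. ✗
w3: successors {w1, w3}; ◇¬q there: w1:T, w3:F. ✗
w4: successors {w4}; ◇¬q there: w4:F. ✗
w5: successors {w1, w2, w5}; ◇¬q there: w1:T, w2:T, w5:T. ✓
w6: successors {w3, w5, w6}; ◇¬q there: w3:F, w5:T, w6:T. ✗
w7: successors {w1, w2, w3, w4, w7}; ◇¬q there: w1:T, w2:T, w3:F, w4:F, w7:T. ✗
Satisfying worlds: {w5}.

1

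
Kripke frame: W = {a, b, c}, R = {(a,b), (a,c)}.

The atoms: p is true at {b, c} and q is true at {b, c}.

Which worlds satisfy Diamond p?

{a}

a: successors {b, c}; p there: b:T, c:T. ✓
b: no successors, so Diamond p fails. ✗
c: no successors, so Diamond p fails. ✗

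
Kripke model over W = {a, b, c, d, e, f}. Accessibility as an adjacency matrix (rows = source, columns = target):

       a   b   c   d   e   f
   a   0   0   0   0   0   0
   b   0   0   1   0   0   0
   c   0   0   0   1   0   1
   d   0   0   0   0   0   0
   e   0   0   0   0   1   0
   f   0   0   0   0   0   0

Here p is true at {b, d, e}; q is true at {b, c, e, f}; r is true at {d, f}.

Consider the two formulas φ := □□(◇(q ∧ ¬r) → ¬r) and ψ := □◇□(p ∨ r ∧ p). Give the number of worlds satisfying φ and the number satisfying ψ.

For □□(◇(q ∧ ¬r) → ¬r):
a: no successors, so □□(◇(q ∧ ¬r) → ¬r) holds vacuously. ✓
b: successors {c}; □(◇(q ∧ ¬r) → ¬r) there: c:T. ✓
c: successors {d, f}; □(◇(q ∧ ¬r) → ¬r) there: d:T, f:T. ✓
d: no successors, so □□(◇(q ∧ ¬r) → ¬r) holds vacuously. ✓
e: successors {e}; □(◇(q ∧ ¬r) → ¬r) there: e:T. ✓
f: no successors, so □□(◇(q ∧ ¬r) → ¬r) holds vacuously. ✓
— 6 worlds.
For □◇□(p ∨ r ∧ p):
a: no successors, so □◇□(p ∨ r ∧ p) holds vacuously. ✓
b: successors {c}; ◇□(p ∨ r ∧ p) there: c:T. ✓
c: successors {d, f}; ◇□(p ∨ r ∧ p) there: d:F, f:F. ✗
d: no successors, so □◇□(p ∨ r ∧ p) holds vacuously. ✓
e: successors {e}; ◇□(p ∨ r ∧ p) there: e:T. ✓
f: no successors, so □◇□(p ∨ r ∧ p) holds vacuously. ✓
— 5 worlds.

6 and 5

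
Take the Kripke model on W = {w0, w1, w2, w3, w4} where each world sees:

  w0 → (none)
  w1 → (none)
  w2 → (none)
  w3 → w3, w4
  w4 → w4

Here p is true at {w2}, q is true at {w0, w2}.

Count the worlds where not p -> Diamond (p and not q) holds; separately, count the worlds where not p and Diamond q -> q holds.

1 and 5

For not p -> Diamond (p and not q):
w0: not p is T, Diamond (p and not q) is F. ✗
w1: not p is T, Diamond (p and not q) is F. ✗
w2: not p is F, Diamond (p and not q) is F. ✓
w3: not p is T, Diamond (p and not q) is F. ✗
w4: not p is T, Diamond (p and not q) is F. ✗
— 1 world.
For not p and Diamond q -> q:
w0: not p and Diamond q is F, q is T. ✓
w1: not p and Diamond q is F, q is F. ✓
w2: not p and Diamond q is F, q is T. ✓
w3: not p and Diamond q is F, q is F. ✓
w4: not p and Diamond q is F, q is F. ✓
— 5 worlds.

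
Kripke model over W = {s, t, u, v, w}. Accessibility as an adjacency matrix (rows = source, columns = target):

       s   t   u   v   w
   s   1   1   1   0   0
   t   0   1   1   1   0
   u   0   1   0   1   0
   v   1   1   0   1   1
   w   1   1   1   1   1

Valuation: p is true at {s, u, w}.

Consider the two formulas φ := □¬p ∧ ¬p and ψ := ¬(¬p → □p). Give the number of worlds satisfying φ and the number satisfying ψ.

For □¬p ∧ ¬p:
s: □¬p is F, ¬p is F. ✗
t: □¬p is F, ¬p is T. ✗
u: □¬p is T, ¬p is F. ✗
v: □¬p is F, ¬p is T. ✗
w: □¬p is F, ¬p is F. ✗
— 0 worlds.
For ¬(¬p → □p):
s: ¬p → □p is T. ✗
t: ¬p → □p is F. ✓
u: ¬p → □p is T. ✗
v: ¬p → □p is F. ✓
w: ¬p → □p is T. ✗
— 2 worlds.

0 and 2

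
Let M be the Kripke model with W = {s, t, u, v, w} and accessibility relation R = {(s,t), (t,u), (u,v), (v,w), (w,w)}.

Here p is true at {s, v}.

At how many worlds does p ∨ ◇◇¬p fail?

1

s: p is T, ◇◇¬p is T. ✓
t: p is F, ◇◇¬p is F. ✗
u: p is F, ◇◇¬p is T. ✓
v: p is T, ◇◇¬p is T. ✓
w: p is F, ◇◇¬p is T. ✓
Satisfying worlds: {s, u, v, w}.
So p ∨ ◇◇¬p fails at the other 1 world.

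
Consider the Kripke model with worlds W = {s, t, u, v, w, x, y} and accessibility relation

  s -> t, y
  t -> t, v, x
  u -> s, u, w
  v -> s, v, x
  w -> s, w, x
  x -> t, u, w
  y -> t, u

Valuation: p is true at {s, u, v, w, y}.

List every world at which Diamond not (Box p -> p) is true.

∅

s: successors {t, y}; not (Box p -> p) there: t:F, y:F. ✗
t: successors {t, v, x}; not (Box p -> p) there: t:F, v:F, x:F. ✗
u: successors {s, u, w}; not (Box p -> p) there: s:F, u:F, w:F. ✗
v: successors {s, v, x}; not (Box p -> p) there: s:F, v:F, x:F. ✗
w: successors {s, w, x}; not (Box p -> p) there: s:F, w:F, x:F. ✗
x: successors {t, u, w}; not (Box p -> p) there: t:F, u:F, w:F. ✗
y: successors {t, u}; not (Box p -> p) there: t:F, u:F. ✗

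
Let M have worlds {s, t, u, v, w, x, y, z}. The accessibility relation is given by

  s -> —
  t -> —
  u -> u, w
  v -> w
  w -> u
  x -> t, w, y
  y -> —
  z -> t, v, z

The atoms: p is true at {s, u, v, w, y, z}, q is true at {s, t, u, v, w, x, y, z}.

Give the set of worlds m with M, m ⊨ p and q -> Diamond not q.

{t, x}

s: p and q is T, Diamond not q is F. ✗
t: p and q is F, Diamond not q is F. ✓
u: p and q is T, Diamond not q is F. ✗
v: p and q is T, Diamond not q is F. ✗
w: p and q is T, Diamond not q is F. ✗
x: p and q is F, Diamond not q is F. ✓
y: p and q is T, Diamond not q is F. ✗
z: p and q is T, Diamond not q is F. ✗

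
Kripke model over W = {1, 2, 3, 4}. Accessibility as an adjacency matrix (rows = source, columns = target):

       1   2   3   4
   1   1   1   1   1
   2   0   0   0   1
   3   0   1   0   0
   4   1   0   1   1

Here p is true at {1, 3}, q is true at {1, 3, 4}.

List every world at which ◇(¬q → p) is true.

{1, 2, 4}

1: successors {1, 2, 3, 4}; ¬q → p there: 1:T, 2:F, 3:T, 4:T. ✓
2: successors {4}; ¬q → p there: 4:T. ✓
3: successors {2}; ¬q → p there: 2:F. ✗
4: successors {1, 3, 4}; ¬q → p there: 1:T, 3:T, 4:T. ✓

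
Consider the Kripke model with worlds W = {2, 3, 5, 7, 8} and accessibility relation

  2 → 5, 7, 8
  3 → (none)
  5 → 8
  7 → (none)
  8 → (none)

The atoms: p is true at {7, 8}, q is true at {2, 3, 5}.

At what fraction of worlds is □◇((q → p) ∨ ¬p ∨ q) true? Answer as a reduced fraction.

2: successors {5, 7, 8}; ◇((q → p) ∨ ¬p ∨ q) there: 5:T, 7:F, 8:F. ✗
3: no successors, so □◇((q → p) ∨ ¬p ∨ q) holds vacuously. ✓
5: successors {8}; ◇((q → p) ∨ ¬p ∨ q) there: 8:F. ✗
7: no successors, so □◇((q → p) ∨ ¬p ∨ q) holds vacuously. ✓
8: no successors, so □◇((q → p) ∨ ¬p ∨ q) holds vacuously. ✓
That's 3 of 5 worlds, so 3/5.

3/5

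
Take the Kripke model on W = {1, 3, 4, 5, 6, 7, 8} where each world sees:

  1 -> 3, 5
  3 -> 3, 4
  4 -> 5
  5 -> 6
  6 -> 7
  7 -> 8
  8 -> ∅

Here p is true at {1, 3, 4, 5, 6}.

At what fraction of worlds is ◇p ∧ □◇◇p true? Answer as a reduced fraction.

1/7

1: ◇p is T, □◇◇p is F. ✗
3: ◇p is T, □◇◇p is T. ✓
4: ◇p is T, □◇◇p is F. ✗
5: ◇p is T, □◇◇p is F. ✗
6: ◇p is F, □◇◇p is F. ✗
7: ◇p is F, □◇◇p is F. ✗
8: ◇p is F, □◇◇p is T. ✗
That's 1 of 7 worlds, so 1/7.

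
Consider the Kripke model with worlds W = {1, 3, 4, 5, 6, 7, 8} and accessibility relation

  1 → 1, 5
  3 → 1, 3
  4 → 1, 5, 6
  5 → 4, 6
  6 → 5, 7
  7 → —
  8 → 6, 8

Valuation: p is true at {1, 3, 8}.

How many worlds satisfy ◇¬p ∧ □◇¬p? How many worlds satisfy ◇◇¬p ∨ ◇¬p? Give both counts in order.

For ◇¬p ∧ □◇¬p:
1: ◇¬p is T, □◇¬p is T. ✓
3: ◇¬p is F, □◇¬p is F. ✗
4: ◇¬p is T, □◇¬p is T. ✓
5: ◇¬p is T, □◇¬p is T. ✓
6: ◇¬p is T, □◇¬p is F. ✗
7: ◇¬p is F, □◇¬p is T. ✗
8: ◇¬p is T, □◇¬p is T. ✓
— 4 worlds.
For ◇◇¬p ∨ ◇¬p:
1: ◇◇¬p is T, ◇¬p is T. ✓
3: ◇◇¬p is T, ◇¬p is F. ✓
4: ◇◇¬p is T, ◇¬p is T. ✓
5: ◇◇¬p is T, ◇¬p is T. ✓
6: ◇◇¬p is T, ◇¬p is T. ✓
7: ◇◇¬p is F, ◇¬p is F. ✗
8: ◇◇¬p is T, ◇¬p is T. ✓
— 6 worlds.

4 and 6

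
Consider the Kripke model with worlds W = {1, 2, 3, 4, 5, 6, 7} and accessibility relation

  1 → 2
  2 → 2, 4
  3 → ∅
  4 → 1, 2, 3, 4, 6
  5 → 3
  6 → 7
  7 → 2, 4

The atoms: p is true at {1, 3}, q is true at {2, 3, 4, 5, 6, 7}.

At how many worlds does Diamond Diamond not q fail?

1: successors {2}; Diamond not q there: 2:F. ✗
2: successors {2, 4}; Diamond not q there: 2:F, 4:T. ✓
3: no successors, so Diamond Diamond not q fails. ✗
4: successors {1, 2, 3, 4, 6}; Diamond not q there: 1:F, 2:F, 3:F, 4:T, 6:F. ✓
5: successors {3}; Diamond not q there: 3:F. ✗
6: successors {7}; Diamond not q there: 7:F. ✗
7: successors {2, 4}; Diamond not q there: 2:F, 4:T. ✓
Satisfying worlds: {2, 4, 7}.
So Diamond Diamond not q fails at the other 4 worlds.

4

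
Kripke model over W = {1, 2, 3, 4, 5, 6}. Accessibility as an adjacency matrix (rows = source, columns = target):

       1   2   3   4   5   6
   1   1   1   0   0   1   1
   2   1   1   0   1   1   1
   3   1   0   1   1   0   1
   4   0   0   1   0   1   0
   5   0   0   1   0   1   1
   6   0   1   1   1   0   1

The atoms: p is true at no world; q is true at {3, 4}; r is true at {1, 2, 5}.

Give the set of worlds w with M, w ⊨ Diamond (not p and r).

{1, 2, 3, 4, 5, 6}

1: successors {1, 2, 5, 6}; not p and r there: 1:T, 2:T, 5:T, 6:F. ✓
2: successors {1, 2, 4, 5, 6}; not p and r there: 1:T, 2:T, 4:F, 5:T, 6:F. ✓
3: successors {1, 3, 4, 6}; not p and r there: 1:T, 3:F, 4:F, 6:F. ✓
4: successors {3, 5}; not p and r there: 3:F, 5:T. ✓
5: successors {3, 5, 6}; not p and r there: 3:F, 5:T, 6:F. ✓
6: successors {2, 3, 4, 6}; not p and r there: 2:T, 3:F, 4:F, 6:F. ✓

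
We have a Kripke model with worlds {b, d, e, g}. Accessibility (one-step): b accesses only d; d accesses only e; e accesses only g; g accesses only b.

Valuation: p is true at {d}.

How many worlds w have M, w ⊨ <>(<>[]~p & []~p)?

b: successors {d}; <>[]~p & []~p there: d:T. ✓
d: successors {e}; <>[]~p & []~p there: e:T. ✓
e: successors {g}; <>[]~p & []~p there: g:F. ✗
g: successors {b}; <>[]~p & []~p there: b:F. ✗
Satisfying worlds: {b, d}.

2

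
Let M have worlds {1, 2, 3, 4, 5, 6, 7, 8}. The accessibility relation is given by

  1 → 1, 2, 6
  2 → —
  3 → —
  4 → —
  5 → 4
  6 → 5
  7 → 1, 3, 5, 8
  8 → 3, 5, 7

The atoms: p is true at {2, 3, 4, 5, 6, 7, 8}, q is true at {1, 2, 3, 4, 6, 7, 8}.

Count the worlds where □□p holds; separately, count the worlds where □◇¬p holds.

5 and 3

For □□p:
1: successors {1, 2, 6}; □p there: 1:F, 2:T, 6:T. ✗
2: no successors, so □□p holds vacuously. ✓
3: no successors, so □□p holds vacuously. ✓
4: no successors, so □□p holds vacuously. ✓
5: successors {4}; □p there: 4:T. ✓
6: successors {5}; □p there: 5:T. ✓
7: successors {1, 3, 5, 8}; □p there: 1:F, 3:T, 5:T, 8:T. ✗
8: successors {3, 5, 7}; □p there: 3:T, 5:T, 7:F. ✗
— 5 worlds.
For □◇¬p:
1: successors {1, 2, 6}; ◇¬p there: 1:T, 2:F, 6:F. ✗
2: no successors, so □◇¬p holds vacuously. ✓
3: no successors, so □◇¬p holds vacuously. ✓
4: no successors, so □◇¬p holds vacuously. ✓
5: successors {4}; ◇¬p there: 4:F. ✗
6: successors {5}; ◇¬p there: 5:F. ✗
7: successors {1, 3, 5, 8}; ◇¬p there: 1:T, 3:F, 5:F, 8:F. ✗
8: successors {3, 5, 7}; ◇¬p there: 3:F, 5:F, 7:T. ✗
— 3 worlds.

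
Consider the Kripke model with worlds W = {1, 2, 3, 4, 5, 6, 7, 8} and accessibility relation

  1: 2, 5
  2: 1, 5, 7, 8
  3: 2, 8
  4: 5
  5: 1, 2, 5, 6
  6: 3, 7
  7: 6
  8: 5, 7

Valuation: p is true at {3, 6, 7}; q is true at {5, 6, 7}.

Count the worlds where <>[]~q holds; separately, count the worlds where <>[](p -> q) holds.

1 and 7

For <>[]~q:
1: successors {2, 5}; []~q there: 2:F, 5:F. ✗
2: successors {1, 5, 7, 8}; []~q there: 1:F, 5:F, 7:F, 8:F. ✗
3: successors {2, 8}; []~q there: 2:F, 8:F. ✗
4: successors {5}; []~q there: 5:F. ✗
5: successors {1, 2, 5, 6}; []~q there: 1:F, 2:F, 5:F, 6:F. ✗
6: successors {3, 7}; []~q there: 3:T, 7:F. ✓
7: successors {6}; []~q there: 6:F. ✗
8: successors {5, 7}; []~q there: 5:F, 7:F. ✗
— 1 world.
For <>[](p -> q):
1: successors {2, 5}; [](p -> q) there: 2:T, 5:T. ✓
2: successors {1, 5, 7, 8}; [](p -> q) there: 1:T, 5:T, 7:T, 8:T. ✓
3: successors {2, 8}; [](p -> q) there: 2:T, 8:T. ✓
4: successors {5}; [](p -> q) there: 5:T. ✓
5: successors {1, 2, 5, 6}; [](p -> q) there: 1:T, 2:T, 5:T, 6:F. ✓
6: successors {3, 7}; [](p -> q) there: 3:T, 7:T. ✓
7: successors {6}; [](p -> q) there: 6:F. ✗
8: successors {5, 7}; [](p -> q) there: 5:T, 7:T. ✓
— 7 worlds.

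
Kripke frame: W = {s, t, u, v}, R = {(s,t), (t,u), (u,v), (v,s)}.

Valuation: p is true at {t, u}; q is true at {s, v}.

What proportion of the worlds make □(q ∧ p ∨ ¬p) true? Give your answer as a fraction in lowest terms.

1/2

s: successors {t}; q ∧ p ∨ ¬p there: t:F. ✗
t: successors {u}; q ∧ p ∨ ¬p there: u:F. ✗
u: successors {v}; q ∧ p ∨ ¬p there: v:T. ✓
v: successors {s}; q ∧ p ∨ ¬p there: s:T. ✓
That's 2 of 4 worlds, so 2/4 = 1/2.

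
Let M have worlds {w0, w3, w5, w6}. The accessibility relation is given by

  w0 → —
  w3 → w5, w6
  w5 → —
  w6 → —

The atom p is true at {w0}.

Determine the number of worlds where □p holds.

3

w0: no successors, so □p holds vacuously. ✓
w3: successors {w5, w6}; p there: w5:F, w6:F. ✗
w5: no successors, so □p holds vacuously. ✓
w6: no successors, so □p holds vacuously. ✓
Satisfying worlds: {w0, w5, w6}.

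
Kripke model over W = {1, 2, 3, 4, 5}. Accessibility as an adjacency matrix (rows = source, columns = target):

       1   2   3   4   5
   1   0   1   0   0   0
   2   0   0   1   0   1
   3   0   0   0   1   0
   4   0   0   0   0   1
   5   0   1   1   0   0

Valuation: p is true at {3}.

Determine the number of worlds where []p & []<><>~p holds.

1: []p is F, []<><>~p is T. ✗
2: []p is F, []<><>~p is T. ✗
3: []p is F, []<><>~p is T. ✗
4: []p is F, []<><>~p is T. ✗
5: []p is F, []<><>~p is T. ✗
Satisfying worlds: ∅.

0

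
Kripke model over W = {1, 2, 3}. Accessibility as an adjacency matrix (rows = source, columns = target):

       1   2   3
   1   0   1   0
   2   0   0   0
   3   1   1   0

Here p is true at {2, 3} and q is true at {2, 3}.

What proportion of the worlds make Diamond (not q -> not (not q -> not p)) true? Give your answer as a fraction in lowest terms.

2/3

1: successors {2}; not q -> not (not q -> not p) there: 2:T. ✓
2: no successors, so Diamond (not q -> not (not q -> not p)) fails. ✗
3: successors {1, 2}; not q -> not (not q -> not p) there: 1:F, 2:T. ✓
That's 2 of 3 worlds, so 2/3.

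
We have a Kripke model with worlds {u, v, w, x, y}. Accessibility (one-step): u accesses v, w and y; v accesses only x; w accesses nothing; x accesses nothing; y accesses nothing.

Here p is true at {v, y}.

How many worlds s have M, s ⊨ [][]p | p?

4

u: [][]p is F, p is F. ✗
v: [][]p is T, p is T. ✓
w: [][]p is T, p is F. ✓
x: [][]p is T, p is F. ✓
y: [][]p is T, p is T. ✓
Satisfying worlds: {v, w, x, y}.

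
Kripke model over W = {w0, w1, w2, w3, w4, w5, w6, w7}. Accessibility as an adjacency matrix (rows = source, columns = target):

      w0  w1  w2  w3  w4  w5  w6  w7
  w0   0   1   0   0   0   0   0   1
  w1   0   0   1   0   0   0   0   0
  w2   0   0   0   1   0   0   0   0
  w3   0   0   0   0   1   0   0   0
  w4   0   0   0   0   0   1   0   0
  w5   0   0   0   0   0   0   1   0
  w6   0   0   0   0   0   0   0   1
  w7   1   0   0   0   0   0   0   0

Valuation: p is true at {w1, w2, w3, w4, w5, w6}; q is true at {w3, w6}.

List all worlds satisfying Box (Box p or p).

w0: successors {w1, w7}; Box p or p there: w1:T, w7:F. ✗
w1: successors {w2}; Box p or p there: w2:T. ✓
w2: successors {w3}; Box p or p there: w3:T. ✓
w3: successors {w4}; Box p or p there: w4:T. ✓
w4: successors {w5}; Box p or p there: w5:T. ✓
w5: successors {w6}; Box p or p there: w6:T. ✓
w6: successors {w7}; Box p or p there: w7:F. ✗
w7: successors {w0}; Box p or p there: w0:F. ✗

{w1, w2, w3, w4, w5}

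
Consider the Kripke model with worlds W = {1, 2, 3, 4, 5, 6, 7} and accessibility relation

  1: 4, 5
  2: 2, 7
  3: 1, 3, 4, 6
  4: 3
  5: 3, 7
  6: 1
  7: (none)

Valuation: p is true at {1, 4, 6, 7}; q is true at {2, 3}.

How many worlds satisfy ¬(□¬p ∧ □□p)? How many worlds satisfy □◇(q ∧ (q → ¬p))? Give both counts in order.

For ¬(□¬p ∧ □□p):
1: □¬p ∧ □□p is F. ✓
2: □¬p ∧ □□p is F. ✓
3: □¬p ∧ □□p is F. ✓
4: □¬p ∧ □□p is F. ✓
5: □¬p ∧ □□p is F. ✓
6: □¬p ∧ □□p is F. ✓
7: □¬p ∧ □□p is T. ✗
— 6 worlds.
For □◇(q ∧ (q → ¬p)):
1: successors {4, 5}; ◇(q ∧ (q → ¬p)) there: 4:T, 5:T. ✓
2: successors {2, 7}; ◇(q ∧ (q → ¬p)) there: 2:T, 7:F. ✗
3: successors {1, 3, 4, 6}; ◇(q ∧ (q → ¬p)) there: 1:F, 3:T, 4:T, 6:F. ✗
4: successors {3}; ◇(q ∧ (q → ¬p)) there: 3:T. ✓
5: successors {3, 7}; ◇(q ∧ (q → ¬p)) there: 3:T, 7:F. ✗
6: successors {1}; ◇(q ∧ (q → ¬p)) there: 1:F. ✗
7: no successors, so □◇(q ∧ (q → ¬p)) holds vacuously. ✓
— 3 worlds.

6 and 3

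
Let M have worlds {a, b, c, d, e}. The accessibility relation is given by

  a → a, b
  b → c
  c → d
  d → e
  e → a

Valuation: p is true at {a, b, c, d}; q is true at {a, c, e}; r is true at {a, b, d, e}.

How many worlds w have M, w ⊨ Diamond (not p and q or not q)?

a: successors {a, b}; not p and q or not q there: a:F, b:T. ✓
b: successors {c}; not p and q or not q there: c:F. ✗
c: successors {d}; not p and q or not q there: d:T. ✓
d: successors {e}; not p and q or not q there: e:T. ✓
e: successors {a}; not p and q or not q there: a:F. ✗
Satisfying worlds: {a, c, d}.

3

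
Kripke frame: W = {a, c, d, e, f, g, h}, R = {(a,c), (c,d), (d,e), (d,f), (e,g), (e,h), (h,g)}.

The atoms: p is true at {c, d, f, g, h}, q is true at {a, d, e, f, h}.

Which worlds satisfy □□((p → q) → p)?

{a, d, e, f, g, h}

a: successors {c}; □((p → q) → p) there: c:T. ✓
c: successors {d}; □((p → q) → p) there: d:F. ✗
d: successors {e, f}; □((p → q) → p) there: e:T, f:T. ✓
e: successors {g, h}; □((p → q) → p) there: g:T, h:T. ✓
f: no successors, so □□((p → q) → p) holds vacuously. ✓
g: no successors, so □□((p → q) → p) holds vacuously. ✓
h: successors {g}; □((p → q) → p) there: g:T. ✓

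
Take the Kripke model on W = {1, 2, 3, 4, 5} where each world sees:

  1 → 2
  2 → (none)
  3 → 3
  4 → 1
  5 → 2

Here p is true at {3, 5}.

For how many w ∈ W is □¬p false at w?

1: successors {2}; ¬p there: 2:T. ✓
2: no successors, so □¬p holds vacuously. ✓
3: successors {3}; ¬p there: 3:F. ✗
4: successors {1}; ¬p there: 1:T. ✓
5: successors {2}; ¬p there: 2:T. ✓
Satisfying worlds: {1, 2, 4, 5}.
So □¬p fails at the other 1 world.

1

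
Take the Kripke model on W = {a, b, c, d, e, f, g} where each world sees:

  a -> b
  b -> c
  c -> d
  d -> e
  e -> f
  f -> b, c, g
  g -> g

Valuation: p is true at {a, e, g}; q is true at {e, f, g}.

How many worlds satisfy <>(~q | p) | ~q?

6

a: <>(~q | p) is T, ~q is T. ✓
b: <>(~q | p) is T, ~q is T. ✓
c: <>(~q | p) is T, ~q is T. ✓
d: <>(~q | p) is T, ~q is T. ✓
e: <>(~q | p) is F, ~q is F. ✗
f: <>(~q | p) is T, ~q is F. ✓
g: <>(~q | p) is T, ~q is F. ✓
Satisfying worlds: {a, b, c, d, f, g}.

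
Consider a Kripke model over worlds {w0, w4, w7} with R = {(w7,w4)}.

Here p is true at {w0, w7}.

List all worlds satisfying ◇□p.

w0: no successors, so ◇□p fails. ✗
w4: no successors, so ◇□p fails. ✗
w7: successors {w4}; □p there: w4:T. ✓

{w7}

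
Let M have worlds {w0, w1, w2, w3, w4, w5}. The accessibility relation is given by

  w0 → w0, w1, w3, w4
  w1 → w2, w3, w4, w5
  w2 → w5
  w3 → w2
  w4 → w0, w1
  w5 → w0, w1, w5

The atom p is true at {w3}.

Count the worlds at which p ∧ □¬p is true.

w0: p is F, □¬p is F. ✗
w1: p is F, □¬p is F. ✗
w2: p is F, □¬p is T. ✗
w3: p is T, □¬p is T. ✓
w4: p is F, □¬p is T. ✗
w5: p is F, □¬p is T. ✗
Satisfying worlds: {w3}.

1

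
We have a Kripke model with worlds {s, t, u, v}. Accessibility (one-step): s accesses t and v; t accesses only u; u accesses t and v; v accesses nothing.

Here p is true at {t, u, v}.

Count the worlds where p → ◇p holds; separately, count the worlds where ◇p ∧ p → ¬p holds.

For p → ◇p:
s: p is F, ◇p is T. ✓
t: p is T, ◇p is T. ✓
u: p is T, ◇p is T. ✓
v: p is T, ◇p is F. ✗
— 3 worlds.
For ◇p ∧ p → ¬p:
s: ◇p ∧ p is F, ¬p is T. ✓
t: ◇p ∧ p is T, ¬p is F. ✗
u: ◇p ∧ p is T, ¬p is F. ✗
v: ◇p ∧ p is F, ¬p is F. ✓
— 2 worlds.

3 and 2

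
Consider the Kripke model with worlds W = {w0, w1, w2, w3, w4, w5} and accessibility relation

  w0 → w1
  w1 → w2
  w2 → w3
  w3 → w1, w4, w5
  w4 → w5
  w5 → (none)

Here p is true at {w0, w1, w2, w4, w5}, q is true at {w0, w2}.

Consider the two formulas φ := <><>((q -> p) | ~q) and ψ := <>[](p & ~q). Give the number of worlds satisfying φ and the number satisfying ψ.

4 and 3

For <><>((q -> p) | ~q):
w0: successors {w1}; <>((q -> p) | ~q) there: w1:T. ✓
w1: successors {w2}; <>((q -> p) | ~q) there: w2:T. ✓
w2: successors {w3}; <>((q -> p) | ~q) there: w3:T. ✓
w3: successors {w1, w4, w5}; <>((q -> p) | ~q) there: w1:T, w4:T, w5:F. ✓
w4: successors {w5}; <>((q -> p) | ~q) there: w5:F. ✗
w5: no successors, so <><>((q -> p) | ~q) fails. ✗
— 4 worlds.
For <>[](p & ~q):
w0: successors {w1}; [](p & ~q) there: w1:F. ✗
w1: successors {w2}; [](p & ~q) there: w2:F. ✗
w2: successors {w3}; [](p & ~q) there: w3:T. ✓
w3: successors {w1, w4, w5}; [](p & ~q) there: w1:F, w4:T, w5:T. ✓
w4: successors {w5}; [](p & ~q) there: w5:T. ✓
w5: no successors, so <>[](p & ~q) fails. ✗
— 3 worlds.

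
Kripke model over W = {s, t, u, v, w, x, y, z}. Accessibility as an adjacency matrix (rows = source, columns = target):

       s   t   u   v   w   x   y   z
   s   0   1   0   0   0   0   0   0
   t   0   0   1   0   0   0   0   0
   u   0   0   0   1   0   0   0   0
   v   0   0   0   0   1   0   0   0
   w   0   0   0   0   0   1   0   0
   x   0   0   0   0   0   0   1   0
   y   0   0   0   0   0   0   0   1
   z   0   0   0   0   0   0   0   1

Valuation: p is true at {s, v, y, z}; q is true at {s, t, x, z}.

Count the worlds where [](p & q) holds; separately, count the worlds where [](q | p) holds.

2 and 6

For [](p & q):
s: successors {t}; p & q there: t:F. ✗
t: successors {u}; p & q there: u:F. ✗
u: successors {v}; p & q there: v:F. ✗
v: successors {w}; p & q there: w:F. ✗
w: successors {x}; p & q there: x:F. ✗
x: successors {y}; p & q there: y:F. ✗
y: successors {z}; p & q there: z:T. ✓
z: successors {z}; p & q there: z:T. ✓
— 2 worlds.
For [](q | p):
s: successors {t}; q | p there: t:T. ✓
t: successors {u}; q | p there: u:F. ✗
u: successors {v}; q | p there: v:T. ✓
v: successors {w}; q | p there: w:F. ✗
w: successors {x}; q | p there: x:T. ✓
x: successors {y}; q | p there: y:T. ✓
y: successors {z}; q | p there: z:T. ✓
z: successors {z}; q | p there: z:T. ✓
— 6 worlds.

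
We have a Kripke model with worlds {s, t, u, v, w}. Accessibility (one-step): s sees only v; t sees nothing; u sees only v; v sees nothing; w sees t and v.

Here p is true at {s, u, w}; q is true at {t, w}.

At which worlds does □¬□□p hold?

s: successors {v}; ¬□□p there: v:F. ✗
t: no successors, so □¬□□p holds vacuously. ✓
u: successors {v}; ¬□□p there: v:F. ✗
v: no successors, so □¬□□p holds vacuously. ✓
w: successors {t, v}; ¬□□p there: t:F, v:F. ✗

{t, v}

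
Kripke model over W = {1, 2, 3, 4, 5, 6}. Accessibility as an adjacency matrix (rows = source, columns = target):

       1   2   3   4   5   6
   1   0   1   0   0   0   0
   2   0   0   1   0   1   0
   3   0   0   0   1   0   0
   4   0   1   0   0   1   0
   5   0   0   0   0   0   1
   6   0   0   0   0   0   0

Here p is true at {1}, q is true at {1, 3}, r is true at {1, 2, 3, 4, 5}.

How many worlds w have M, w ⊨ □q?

1

1: successors {2}; q there: 2:F. ✗
2: successors {3, 5}; q there: 3:T, 5:F. ✗
3: successors {4}; q there: 4:F. ✗
4: successors {2, 5}; q there: 2:F, 5:F. ✗
5: successors {6}; q there: 6:F. ✗
6: no successors, so □q holds vacuously. ✓
Satisfying worlds: {6}.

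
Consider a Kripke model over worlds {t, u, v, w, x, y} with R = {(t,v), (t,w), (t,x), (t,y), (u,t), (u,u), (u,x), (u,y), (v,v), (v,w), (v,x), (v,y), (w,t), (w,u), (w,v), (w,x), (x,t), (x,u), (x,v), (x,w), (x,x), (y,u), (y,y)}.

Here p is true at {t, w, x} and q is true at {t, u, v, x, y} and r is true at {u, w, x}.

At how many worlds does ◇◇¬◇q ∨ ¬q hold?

1

t: ◇◇¬◇q is F, ¬q is F. ✗
u: ◇◇¬◇q is F, ¬q is F. ✗
v: ◇◇¬◇q is F, ¬q is F. ✗
w: ◇◇¬◇q is F, ¬q is T. ✓
x: ◇◇¬◇q is F, ¬q is F. ✗
y: ◇◇¬◇q is F, ¬q is F. ✗
Satisfying worlds: {w}.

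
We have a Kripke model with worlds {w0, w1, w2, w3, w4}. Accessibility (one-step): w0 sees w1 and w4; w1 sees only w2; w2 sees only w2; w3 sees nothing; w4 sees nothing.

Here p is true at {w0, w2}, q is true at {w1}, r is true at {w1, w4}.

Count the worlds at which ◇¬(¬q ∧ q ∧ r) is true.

3

w0: successors {w1, w4}; ¬(¬q ∧ q ∧ r) there: w1:T, w4:T. ✓
w1: successors {w2}; ¬(¬q ∧ q ∧ r) there: w2:T. ✓
w2: successors {w2}; ¬(¬q ∧ q ∧ r) there: w2:T. ✓
w3: no successors, so ◇¬(¬q ∧ q ∧ r) fails. ✗
w4: no successors, so ◇¬(¬q ∧ q ∧ r) fails. ✗
Satisfying worlds: {w0, w1, w2}.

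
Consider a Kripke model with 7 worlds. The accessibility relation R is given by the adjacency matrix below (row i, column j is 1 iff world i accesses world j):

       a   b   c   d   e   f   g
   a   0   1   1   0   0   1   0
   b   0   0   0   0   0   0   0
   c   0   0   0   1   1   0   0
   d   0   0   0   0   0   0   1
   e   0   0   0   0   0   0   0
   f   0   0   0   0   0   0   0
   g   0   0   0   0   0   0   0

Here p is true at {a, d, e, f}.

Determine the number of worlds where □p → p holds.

a: □p is F, p is T. ✓
b: □p is T, p is F. ✗
c: □p is T, p is F. ✗
d: □p is F, p is T. ✓
e: □p is T, p is T. ✓
f: □p is T, p is T. ✓
g: □p is T, p is F. ✗
Satisfying worlds: {a, d, e, f}.

4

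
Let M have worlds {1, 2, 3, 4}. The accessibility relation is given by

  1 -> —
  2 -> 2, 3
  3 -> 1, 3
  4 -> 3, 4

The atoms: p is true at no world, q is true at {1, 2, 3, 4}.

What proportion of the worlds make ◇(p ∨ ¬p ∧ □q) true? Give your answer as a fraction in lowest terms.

1: no successors, so ◇(p ∨ ¬p ∧ □q) fails. ✗
2: successors {2, 3}; p ∨ ¬p ∧ □q there: 2:T, 3:T. ✓
3: successors {1, 3}; p ∨ ¬p ∧ □q there: 1:T, 3:T. ✓
4: successors {3, 4}; p ∨ ¬p ∧ □q there: 3:T, 4:T. ✓
That's 3 of 4 worlds, so 3/4.

3/4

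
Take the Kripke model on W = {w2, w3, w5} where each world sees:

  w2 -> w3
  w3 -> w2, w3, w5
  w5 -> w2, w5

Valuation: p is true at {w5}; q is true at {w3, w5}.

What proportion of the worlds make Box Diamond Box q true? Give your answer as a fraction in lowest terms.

w2: successors {w3}; Diamond Box q there: w3:T. ✓
w3: successors {w2, w3, w5}; Diamond Box q there: w2:F, w3:T, w5:T. ✗
w5: successors {w2, w5}; Diamond Box q there: w2:F, w5:T. ✗
That's 1 of 3 worlds, so 1/3.

1/3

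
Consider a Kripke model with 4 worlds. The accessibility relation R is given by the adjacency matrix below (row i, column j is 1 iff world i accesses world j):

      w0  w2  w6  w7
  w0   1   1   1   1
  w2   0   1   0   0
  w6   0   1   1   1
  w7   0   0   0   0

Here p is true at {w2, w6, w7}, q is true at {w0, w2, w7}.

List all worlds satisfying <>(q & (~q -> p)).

w0: successors {w0, w2, w6, w7}; q & (~q -> p) there: w0:T, w2:T, w6:F, w7:T. ✓
w2: successors {w2}; q & (~q -> p) there: w2:T. ✓
w6: successors {w2, w6, w7}; q & (~q -> p) there: w2:T, w6:F, w7:T. ✓
w7: no successors, so <>(q & (~q -> p)) fails. ✗

{w0, w2, w6}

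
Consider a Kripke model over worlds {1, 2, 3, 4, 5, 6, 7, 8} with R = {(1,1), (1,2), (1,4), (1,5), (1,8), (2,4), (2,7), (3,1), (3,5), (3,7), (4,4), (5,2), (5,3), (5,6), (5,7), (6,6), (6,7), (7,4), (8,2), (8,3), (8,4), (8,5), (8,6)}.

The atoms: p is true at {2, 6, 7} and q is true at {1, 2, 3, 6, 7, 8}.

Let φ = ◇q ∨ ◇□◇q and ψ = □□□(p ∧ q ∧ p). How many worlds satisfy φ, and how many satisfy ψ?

6 and 0

For ◇q ∨ ◇□◇q:
1: ◇q is T, ◇□◇q is F. ✓
2: ◇q is T, ◇□◇q is F. ✓
3: ◇q is T, ◇□◇q is F. ✓
4: ◇q is F, ◇□◇q is F. ✗
5: ◇q is T, ◇□◇q is F. ✓
6: ◇q is T, ◇□◇q is F. ✓
7: ◇q is F, ◇□◇q is F. ✗
8: ◇q is T, ◇□◇q is F. ✓
— 6 worlds.
For □□□(p ∧ q ∧ p):
1: successors {1, 2, 4, 5, 8}; □□(p ∧ q ∧ p) there: 1:F, 2:F, 4:F, 5:F, 8:F. ✗
2: successors {4, 7}; □□(p ∧ q ∧ p) there: 4:F, 7:F. ✗
3: successors {1, 5, 7}; □□(p ∧ q ∧ p) there: 1:F, 5:F, 7:F. ✗
4: successors {4}; □□(p ∧ q ∧ p) there: 4:F. ✗
5: successors {2, 3, 6, 7}; □□(p ∧ q ∧ p) there: 2:F, 3:F, 6:F, 7:F. ✗
6: successors {6, 7}; □□(p ∧ q ∧ p) there: 6:F, 7:F. ✗
7: successors {4}; □□(p ∧ q ∧ p) there: 4:F. ✗
8: successors {2, 3, 4, 5, 6}; □□(p ∧ q ∧ p) there: 2:F, 3:F, 4:F, 5:F, 6:F. ✗
— 0 worlds.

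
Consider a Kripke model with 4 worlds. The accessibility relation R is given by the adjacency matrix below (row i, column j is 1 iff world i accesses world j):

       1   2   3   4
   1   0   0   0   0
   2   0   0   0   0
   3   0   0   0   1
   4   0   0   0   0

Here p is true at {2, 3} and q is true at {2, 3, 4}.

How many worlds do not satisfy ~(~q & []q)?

1

1: ~q & []q is T. ✗
2: ~q & []q is F. ✓
3: ~q & []q is F. ✓
4: ~q & []q is F. ✓
Satisfying worlds: {2, 3, 4}.
So ~(~q & []q) fails at the other 1 world.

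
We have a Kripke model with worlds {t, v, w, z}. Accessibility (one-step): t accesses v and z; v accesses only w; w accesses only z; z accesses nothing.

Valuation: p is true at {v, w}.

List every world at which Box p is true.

t: successors {v, z}; p there: v:T, z:F. ✗
v: successors {w}; p there: w:T. ✓
w: successors {z}; p there: z:F. ✗
z: no successors, so Box p holds vacuously. ✓

{v, z}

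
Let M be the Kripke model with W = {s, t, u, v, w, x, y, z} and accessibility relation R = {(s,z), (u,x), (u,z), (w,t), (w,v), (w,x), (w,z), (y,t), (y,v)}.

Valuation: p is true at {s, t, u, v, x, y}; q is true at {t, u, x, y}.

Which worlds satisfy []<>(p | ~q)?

{t, v, x, z}

s: successors {z}; <>(p | ~q) there: z:F. ✗
t: no successors, so []<>(p | ~q) holds vacuously. ✓
u: successors {x, z}; <>(p | ~q) there: x:F, z:F. ✗
v: no successors, so []<>(p | ~q) holds vacuously. ✓
w: successors {t, v, x, z}; <>(p | ~q) there: t:F, v:F, x:F, z:F. ✗
x: no successors, so []<>(p | ~q) holds vacuously. ✓
y: successors {t, v}; <>(p | ~q) there: t:F, v:F. ✗
z: no successors, so []<>(p | ~q) holds vacuously. ✓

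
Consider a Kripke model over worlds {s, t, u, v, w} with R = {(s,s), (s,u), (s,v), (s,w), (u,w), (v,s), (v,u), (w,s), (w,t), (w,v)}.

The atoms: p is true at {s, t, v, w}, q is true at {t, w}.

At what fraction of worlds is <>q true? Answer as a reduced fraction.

3/5

s: successors {s, u, v, w}; q there: s:F, u:F, v:F, w:T. ✓
t: no successors, so <>q fails. ✗
u: successors {w}; q there: w:T. ✓
v: successors {s, u}; q there: s:F, u:F. ✗
w: successors {s, t, v}; q there: s:F, t:T, v:F. ✓
That's 3 of 5 worlds, so 3/5.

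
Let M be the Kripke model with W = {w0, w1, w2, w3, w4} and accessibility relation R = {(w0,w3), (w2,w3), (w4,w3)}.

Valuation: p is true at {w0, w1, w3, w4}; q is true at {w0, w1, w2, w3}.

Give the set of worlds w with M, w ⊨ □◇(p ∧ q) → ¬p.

{w0, w2, w4}

w0: □◇(p ∧ q) is F, ¬p is F. ✓
w1: □◇(p ∧ q) is T, ¬p is F. ✗
w2: □◇(p ∧ q) is F, ¬p is T. ✓
w3: □◇(p ∧ q) is T, ¬p is F. ✗
w4: □◇(p ∧ q) is F, ¬p is F. ✓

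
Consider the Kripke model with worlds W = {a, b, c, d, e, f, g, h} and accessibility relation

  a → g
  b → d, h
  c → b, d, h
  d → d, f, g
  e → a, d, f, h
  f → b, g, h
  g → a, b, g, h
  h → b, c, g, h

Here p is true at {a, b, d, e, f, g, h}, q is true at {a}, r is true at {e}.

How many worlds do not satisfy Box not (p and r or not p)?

a: successors {g}; not (p and r or not p) there: g:T. ✓
b: successors {d, h}; not (p and r or not p) there: d:T, h:T. ✓
c: successors {b, d, h}; not (p and r or not p) there: b:T, d:T, h:T. ✓
d: successors {d, f, g}; not (p and r or not p) there: d:T, f:T, g:T. ✓
e: successors {a, d, f, h}; not (p and r or not p) there: a:T, d:T, f:T, h:T. ✓
f: successors {b, g, h}; not (p and r or not p) there: b:T, g:T, h:T. ✓
g: successors {a, b, g, h}; not (p and r or not p) there: a:T, b:T, g:T, h:T. ✓
h: successors {b, c, g, h}; not (p and r or not p) there: b:T, c:F, g:T, h:T. ✗
Satisfying worlds: {a, b, c, d, e, f, g}.
So Box not (p and r or not p) fails at the other 1 world.

1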